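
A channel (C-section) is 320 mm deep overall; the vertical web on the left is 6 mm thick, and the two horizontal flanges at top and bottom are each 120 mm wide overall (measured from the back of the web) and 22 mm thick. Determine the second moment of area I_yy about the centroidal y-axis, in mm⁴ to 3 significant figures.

Decompose the section into non-overlapping parts with the origin at the bottom-left of its bounding rectangle.
Web: 6 × 320, A = 1 920 mm², x = 3 mm, Ī = 5 760 mm⁴.
Top flange (beyond web): 114 × 22, A = 2 508 mm², x = 63 mm, Ī = 2 716 164 mm⁴.
Bottom flange (beyond web): 114 × 22, A = 2 508 mm², x = 63 mm, Ī = 2 716 164 mm⁴.
Centroid: x̄ = ΣA·x / ΣA = 46.391 mm.
Transfer each piece to the centroidal y-axis using Ī + A·d² with d = x − 46.391:
  web: d = -43.391 mm → contributes +3 620 696 mm⁴
  top flange (beyond web): d = 16.609 mm → contributes +3 408 018 mm⁴
  bottom flange (beyond web): d = 16.609 mm → contributes +3 408 018 mm⁴
Total I = 10 436 732 mm⁴.

I_yy ≈ 1.04 × 10⁷ mm⁴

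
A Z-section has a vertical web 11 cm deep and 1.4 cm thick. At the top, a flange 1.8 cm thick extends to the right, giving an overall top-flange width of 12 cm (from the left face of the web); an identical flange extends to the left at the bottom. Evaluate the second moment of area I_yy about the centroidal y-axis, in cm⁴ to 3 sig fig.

Split into non-overlapping primitives; take the origin at the lower-left of the bounding box.
Web: 1.4 × 11, A = 15.4 cm², x = 11.3 cm, Ī = 2.5153 cm⁴.
Top flange (beyond web): 10.6 × 1.8, A = 19.08 cm², x = 17.3 cm, Ī = 178.65 cm⁴.
Bottom flange (beyond web): 10.6 × 1.8, A = 19.08 cm², x = 5.3 cm, Ī = 178.65 cm⁴.
Centroid: x̄ = ΣA·x / ΣA = 11.3 cm.
Transfer each piece to the centroidal y-axis using Ī + A·d² with d = x − 11.3:
  web: d = 0 cm → contributes +2.5153 cm⁴
  top flange (beyond web): d = 6 cm → contributes +865.53 cm⁴
  bottom flange (beyond web): d = -6 cm → contributes +865.53 cm⁴
Total I = 1733.6 cm⁴.

I_yy ≈ 1730 cm⁴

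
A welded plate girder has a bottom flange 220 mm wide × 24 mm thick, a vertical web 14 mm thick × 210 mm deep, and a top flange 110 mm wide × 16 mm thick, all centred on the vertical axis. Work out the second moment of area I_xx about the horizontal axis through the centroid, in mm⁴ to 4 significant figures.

Break the section into simple shapes (no overlaps), measuring from the bottom-left corner of the bounding box.
Bottom plate: 220 × 24, A = 5 280 mm², y = 12 mm, Ī = 253 440 mm⁴.
Web plate: 14 × 210, A = 2 940 mm², y = 129 mm, Ī = 10 804 500 mm⁴.
Top plate: 110 × 16, A = 1 760 mm², y = 242 mm, Ī = 37546.7 mm⁴.
Centroid: ȳ = ΣA·y / ΣA = 87.0281 mm.
Transfer each piece to the horizontal axis through the centroid using Ī + A·d² with d = y − 87.0281:
  bottom plate: d = -75.0281 mm → contributes +29 975 665 mm⁴
  web plate: d = 41.9719 mm → contributes +15 983 734 mm⁴
  top plate: d = 154.972 mm → contributes +42 306 241 mm⁴
Total I = 88 265 639 mm⁴.

I_xx ≈ 8.827 × 10⁷ mm⁴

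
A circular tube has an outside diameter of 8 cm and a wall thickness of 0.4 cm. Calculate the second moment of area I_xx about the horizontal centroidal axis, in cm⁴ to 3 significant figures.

I_xx ≈ 69.1 cm⁴

Treat the section as a set of non-overlapping primitives; coordinates are from the bounding-box lower-left.
Outer circle: ⌀8, A = 50.265 cm², y = 4 cm, Ī = 201.06 cm⁴.
Bore (subtracted): ⌀7.2, A = 40.715 cm², y = 4 cm, Ī = 131.92 cm⁴.
By symmetry the centroid is at mid-height, ȳ = 4 cm.
All pieces are centred on the horizontal centroidal axis, so I = ΣĪ (holes subtracted) = 69.145 cm⁴.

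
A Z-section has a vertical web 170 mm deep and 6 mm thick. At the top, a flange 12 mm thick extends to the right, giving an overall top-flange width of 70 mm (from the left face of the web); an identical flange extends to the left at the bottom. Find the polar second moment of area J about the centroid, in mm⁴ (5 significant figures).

Break the section into simple shapes (no overlaps), measuring from the bottom-left corner of the bounding box.
Web: 6 × 170, A = 1 020 mm², y = 85 mm, Ī = 2 456 500 mm⁴.
Top flange (beyond web): 64 × 12, A = 768 mm², y = 164 mm, Ī = 9 216 mm⁴.
Bottom flange (beyond web): 64 × 12, A = 768 mm², y = 6 mm, Ī = 9 216 mm⁴.
Centroid: ȳ = ΣA·y / ΣA = 85 mm.
Transfer each piece to the centroidal x-axis using Ī + A·d² with d = y − 85:
  web: d = 0 mm → contributes +2 456 500 mm⁴
  top flange (beyond web): d = 79 mm → contributes +4 802 304 mm⁴
  bottom flange (beyond web): d = -79 mm → contributes +4 802 304 mm⁴
Total I = 12 061 108 mm⁴.
For the y-axis: x̄ = 67 mm.
Repeating about the centroidal y-axis gives I_y = 2 408 948 mm⁴.
Polar second moment: J = I_x + I_y = 14 470 056 mm⁴.

J ≈ 1.4470 × 10⁷ mm⁴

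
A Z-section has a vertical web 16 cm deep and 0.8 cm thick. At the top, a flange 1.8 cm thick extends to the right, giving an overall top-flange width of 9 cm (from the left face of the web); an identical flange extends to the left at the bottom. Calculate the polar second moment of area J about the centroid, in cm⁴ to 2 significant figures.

Split into non-overlapping primitives; take the origin at the lower-left of the bounding box.
Web: 0.8 × 16, A = 12.8 cm², y = 8 cm, Ī = 273.1 cm⁴.
Top flange (beyond web): 8.2 × 1.8, A = 14.76 cm², y = 15.1 cm, Ī = 3.985 cm⁴.
Bottom flange (beyond web): 8.2 × 1.8, A = 14.76 cm², y = 0.9 cm, Ī = 3.985 cm⁴.
Centroid: ȳ = ΣA·y / ΣA = 8 cm.
Transfer each piece to the centroidal x-axis using Ī + A·d² with d = y − 8:
  web: d = 0 cm → contributes +273.1 cm⁴
  top flange (beyond web): d = 7.1 cm → contributes +748 cm⁴
  bottom flange (beyond web): d = -7.1 cm → contributes +748 cm⁴
Total I = 1 769 cm⁴.
For the y-axis: x̄ = 8.6 cm.
Repeating about the centroidal y-axis gives I_y = 763.9 cm⁴.
Polar second moment: J = I_x + I_y = 2 533 cm⁴.

J ≈ 2500 cm⁴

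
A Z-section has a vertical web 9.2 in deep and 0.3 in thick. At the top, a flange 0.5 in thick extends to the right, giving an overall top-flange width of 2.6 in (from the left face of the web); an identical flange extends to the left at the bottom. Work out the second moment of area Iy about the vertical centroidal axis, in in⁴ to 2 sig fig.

Decompose the section into non-overlapping parts with the origin at the bottom-left of its bounding rectangle.
Web: 0.3 × 9.2, A = 2.76 in², x = 2.45 in, Ī = 0.0207 in⁴.
Top flange (beyond web): 2.3 × 0.5, A = 1.15 in², x = 3.75 in, Ī = 0.507 in⁴.
Bottom flange (beyond web): 2.3 × 0.5, A = 1.15 in², x = 1.15 in, Ī = 0.507 in⁴.
Centroid: x̄ = ΣA·x / ΣA = 2.45 in.
Transfer each piece to the vertical centroidal axis using Ī + A·d² with d = x − 2.45:
  web: d = 0 in → contributes +0.0207 in⁴
  top flange (beyond web): d = 1.3 in → contributes +2.45 in⁴
  bottom flange (beyond web): d = -1.3 in → contributes +2.45 in⁴
Total I = 4.922 in⁴.

Iy ≈ 4.9 in⁴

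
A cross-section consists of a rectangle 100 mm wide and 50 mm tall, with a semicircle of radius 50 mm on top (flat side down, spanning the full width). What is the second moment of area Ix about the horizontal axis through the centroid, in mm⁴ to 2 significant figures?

Treat the section as a set of non-overlapping primitives; coordinates are from the bounding-box lower-left.
Rectangular body: 100 × 50, A = 5 000 mm², y = 25 mm, Ī = 1 041 667 mm⁴.
Semicircular cap: semicircle r = 50, A = 3 927 mm², y = 71.22 mm, Ī = 685 981 mm⁴.
Centroid: ȳ = ΣA·y / ΣA = 45.33 mm.
Transfer each piece to the horizontal axis through the centroid using Ī + A·d² with d = y − 45.33:
  rectangular body: d = -20.33 mm → contributes +3 108 721 mm⁴
  semicircular cap: d = 25.89 mm → contributes +3 317 836 mm⁴
Total I = 6 426 557 mm⁴.

Ix ≈ 6.4 × 10⁶ mm⁴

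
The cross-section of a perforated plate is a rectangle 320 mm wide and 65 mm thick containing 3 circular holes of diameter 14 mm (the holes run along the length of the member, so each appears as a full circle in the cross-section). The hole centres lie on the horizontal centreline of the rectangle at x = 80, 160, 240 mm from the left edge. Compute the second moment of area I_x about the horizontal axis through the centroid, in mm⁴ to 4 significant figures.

Decompose the section into non-overlapping parts with the origin at the bottom-left of its bounding rectangle.
Plate: 320 × 65, A = 20 800 mm², y = 32.5 mm, Ī = 7 323 333 mm⁴.
Hole 1 (subtracted): ⌀14, A = 153.938 mm², y = 32.5 mm, Ī = 1885.74 mm⁴.
Hole 2 (subtracted): ⌀14, A = 153.938 mm², y = 32.5 mm, Ī = 1885.74 mm⁴.
Hole 3 (subtracted): ⌀14, A = 153.938 mm², y = 32.5 mm, Ī = 1885.74 mm⁴.
By symmetry the centroid is at mid-height, ȳ = 32.5 mm.
All pieces are centred on the horizontal axis through the centroid, so I = ΣĪ (holes subtracted) = 7 317 676 mm⁴.

I_x ≈ 7.318 × 10⁶ mm⁴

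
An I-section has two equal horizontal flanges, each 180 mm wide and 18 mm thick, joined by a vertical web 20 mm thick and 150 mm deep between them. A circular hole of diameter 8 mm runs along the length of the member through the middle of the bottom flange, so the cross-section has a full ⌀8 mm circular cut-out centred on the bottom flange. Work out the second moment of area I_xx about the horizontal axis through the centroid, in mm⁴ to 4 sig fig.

Decompose the section into non-overlapping parts with the origin at the bottom-left of its bounding rectangle.
Bottom flange: 180 × 18, A = 3 240 mm², y = 9 mm, Ī = 87 480 mm⁴.
Web: 20 × 150, A = 3 000 mm², y = 93 mm, Ī = 5 625 000 mm⁴.
Top flange: 180 × 18, A = 3 240 mm², y = 177 mm, Ī = 87 480 mm⁴.
Hole (subtracted): ⌀8, A = 50.2655 mm², y = 9 mm, Ī = 201.062 mm⁴.
Centroid: ȳ = ΣA·y / ΣA = 93.4478 mm.
Transfer each piece to the horizontal axis through the centroid using Ī + A·d² with d = y − 93.4478:
  bottom flange: d = -84.4478 mm → contributes +23 193 297 mm⁴
  web: d = -0.447765 mm → contributes +5 625 601 mm⁴
  top flange: d = 83.5522 mm → contributes +22 705 842 mm⁴
  hole: d = -84.4478 mm → contributes −358 666 mm⁴
Total I = 51 166 075 mm⁴.

I_xx ≈ 5.117 × 10⁷ mm⁴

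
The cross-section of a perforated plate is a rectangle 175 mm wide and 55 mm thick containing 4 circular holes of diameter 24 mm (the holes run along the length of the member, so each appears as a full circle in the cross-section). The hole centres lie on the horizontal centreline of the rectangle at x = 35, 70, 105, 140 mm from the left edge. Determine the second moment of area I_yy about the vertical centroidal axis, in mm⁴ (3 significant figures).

Decompose the section into non-overlapping parts with the origin at the bottom-left of its bounding rectangle.
Plate: 175 × 55, A = 9 625 mm², x = 87.5 mm, Ī = 24 563 802 mm⁴.
Hole 1 (subtracted): ⌀24, A = 452.39 mm², x = 35 mm, Ī = 16 286 mm⁴.
Hole 2 (subtracted): ⌀24, A = 452.39 mm², x = 70 mm, Ī = 16 286 mm⁴.
Hole 3 (subtracted): ⌀24, A = 452.39 mm², x = 105 mm, Ī = 16 286 mm⁴.
Hole 4 (subtracted): ⌀24, A = 452.39 mm², x = 140 mm, Ī = 16 286 mm⁴.
By symmetry the centroid is at mid-width, x̄ = 87.5 mm.
Transfer each piece to the vertical centroidal axis using Ī + A·d² with d = x − 87.5:
  plate: d = 0 mm → contributes +24 563 802 mm⁴
  hole 1: d = -52.5 mm → contributes −1 263 184 mm⁴
  hole 2: d = -17.5 mm → contributes −154 830 mm⁴
  hole 3: d = 17.5 mm → contributes −154 830 mm⁴
  hole 4: d = 52.5 mm → contributes −1 263 184 mm⁴
Total I = 21 727 773 mm⁴.

I_yy ≈ 2.17 × 10⁷ mm⁴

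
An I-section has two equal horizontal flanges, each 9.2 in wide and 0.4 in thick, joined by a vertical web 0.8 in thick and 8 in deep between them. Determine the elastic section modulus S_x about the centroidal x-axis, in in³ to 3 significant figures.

Decompose the section into non-overlapping parts with the origin at the bottom-left of its bounding rectangle.
Bottom flange: 9.2 × 0.4, A = 3.68 in², y = 0.2 in, Ī = 0.049067 in⁴.
Web: 0.8 × 8, A = 6.4 in², y = 4.4 in, Ī = 34.133 in⁴.
Top flange: 9.2 × 0.4, A = 3.68 in², y = 8.6 in, Ī = 0.049067 in⁴.
By symmetry the centroid is at mid-height, ȳ = 4.4 in.
Transfer each piece to the centroidal x-axis using Ī + A·d² with d = y − 4.4:
  bottom flange: d = -4.2 in → contributes +64.964 in⁴
  web: d = 0 in → contributes +34.133 in⁴
  top flange: d = 4.2 in → contributes +64.964 in⁴
Total I = 164.06 in⁴.
Extreme fibre distance c = 4.4 in; S = I/c = 37.287 in³.

S_x ≈ 37.3 in³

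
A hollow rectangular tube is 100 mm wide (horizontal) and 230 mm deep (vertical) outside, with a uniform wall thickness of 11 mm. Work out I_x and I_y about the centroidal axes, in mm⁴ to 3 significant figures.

I_x ≈ 4.29 × 10⁷ mm⁴, I_y ≈ 1.09 × 10⁷ mm⁴

Break the section into simple shapes (no overlaps), measuring from the bottom-left corner of the bounding box.
Outer rectangle: 100 × 230, A = 23 000 mm², y = 115 mm, Ī = 101 391 667 mm⁴.
Inner void (subtracted): 78 × 208, A = 16 224 mm², y = 115 mm, Ī = 58 492 928 mm⁴.
By symmetry the centroid is at mid-height, ȳ = 115 mm.
All pieces are centred on the centroidal x-axis, so I = ΣĪ (holes subtracted) = 42 898 739 mm⁴.
Repeating about the centroidal y-axis gives I_y = 10 941 099 mm⁴.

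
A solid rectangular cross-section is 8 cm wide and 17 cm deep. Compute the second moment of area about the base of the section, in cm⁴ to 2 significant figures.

The section: 8 × 17, A = 136 cm², y = 8.5 cm, Ī = 3 275 cm⁴.
Transfer it to a horizontal axis along the bottom face using Ī + A·d² with d = y − 0:
  the section: d = 8.5 cm → contributes +13 101 cm⁴
Total I = 13 101 cm⁴.

I_base ≈ 1.3 × 10⁴ cm⁴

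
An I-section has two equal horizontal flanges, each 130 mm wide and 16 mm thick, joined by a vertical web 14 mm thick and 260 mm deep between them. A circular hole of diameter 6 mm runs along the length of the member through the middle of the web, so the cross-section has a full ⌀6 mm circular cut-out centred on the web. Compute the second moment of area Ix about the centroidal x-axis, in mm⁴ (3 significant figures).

Ix ≈ 9.98 × 10⁷ mm⁴

Break the section into simple shapes (no overlaps), measuring from the bottom-left corner of the bounding box.
Bottom flange: 130 × 16, A = 2 080 mm², y = 8 mm, Ī = 44 373 mm⁴.
Web: 14 × 260, A = 3 640 mm², y = 146 mm, Ī = 20 505 333 mm⁴.
Top flange: 130 × 16, A = 2 080 mm², y = 284 mm, Ī = 44 373 mm⁴.
Hole (subtracted): ⌀6, A = 28.274 mm², y = 146 mm, Ī = 63.617 mm⁴.
By symmetry the centroid is at mid-height, ȳ = 146 mm.
Transfer each piece to the centroidal x-axis using Ī + A·d² with d = y − 146:
  bottom flange: d = -138 mm → contributes +39 655 893 mm⁴
  web: d = 0 mm → contributes +20 505 333 mm⁴
  top flange: d = 138 mm → contributes +39 655 893 mm⁴
  hole: d = 0 mm → contributes −63.617 mm⁴
Total I = 99 817 056 mm⁴.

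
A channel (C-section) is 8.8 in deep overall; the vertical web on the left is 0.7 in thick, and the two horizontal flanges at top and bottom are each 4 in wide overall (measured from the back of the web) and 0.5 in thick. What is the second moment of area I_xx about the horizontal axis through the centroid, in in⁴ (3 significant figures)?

I_xx ≈ 96.7 in⁴

Decompose the section into non-overlapping parts with the origin at the bottom-left of its bounding rectangle.
Web: 0.7 × 8.8, A = 6.16 in², y = 4.4 in, Ī = 39.753 in⁴.
Top flange (beyond web): 3.3 × 0.5, A = 1.65 in², y = 8.55 in, Ī = 0.034375 in⁴.
Bottom flange (beyond web): 3.3 × 0.5, A = 1.65 in², y = 0.25 in, Ī = 0.034375 in⁴.
By symmetry the centroid is at mid-height, ȳ = 4.4 in.
Transfer each piece to the horizontal axis through the centroid using Ī + A·d² with d = y − 4.4:
  web: d = 0 in → contributes +39.753 in⁴
  top flange (beyond web): d = 4.15 in → contributes +28.452 in⁴
  bottom flange (beyond web): d = -4.15 in → contributes +28.452 in⁴
Total I = 96.656 in⁴.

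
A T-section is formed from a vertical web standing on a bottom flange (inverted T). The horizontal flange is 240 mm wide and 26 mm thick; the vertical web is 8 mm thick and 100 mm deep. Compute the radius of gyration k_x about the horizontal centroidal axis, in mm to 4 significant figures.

Treat the section as a set of non-overlapping primitives; coordinates are from the bounding-box lower-left.
Flange: 240 × 26, A = 6 240 mm², y = 13 mm, Ī = 351 520 mm⁴.
Web: 8 × 100, A = 800 mm², y = 76 mm, Ī = 666 667 mm⁴.
Centroid: ȳ = ΣA·y / ΣA = 20.1591 mm.
Transfer each piece to the horizontal centroidal axis using Ī + A·d² with d = y − 20.1591:
  flange: d = -7.15909 mm → contributes +671 336 mm⁴
  web: d = 55.8409 mm → contributes +3 161 232 mm⁴
Total I = 3 832 568 mm⁴.
Radius of gyration: k = √(I/A) = √(3 832 568 / 7 040) = 23.3324 mm.

k_x ≈ 23.33 mm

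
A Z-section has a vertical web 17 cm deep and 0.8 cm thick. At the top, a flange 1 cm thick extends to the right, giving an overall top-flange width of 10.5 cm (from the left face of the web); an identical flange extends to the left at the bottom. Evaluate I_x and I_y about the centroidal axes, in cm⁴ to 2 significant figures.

Break the section into simple shapes (no overlaps), measuring from the bottom-left corner of the bounding box.
Web: 0.8 × 17, A = 13.6 cm², y = 8.5 cm, Ī = 327.5 cm⁴.
Top flange (beyond web): 9.7 × 1, A = 9.7 cm², y = 16.5 cm, Ī = 0.8083 cm⁴.
Bottom flange (beyond web): 9.7 × 1, A = 9.7 cm², y = 0.5 cm, Ī = 0.8083 cm⁴.
Centroid: ȳ = ΣA·y / ΣA = 8.5 cm.
Transfer each piece to the centroidal x-axis using Ī + A·d² with d = y − 8.5:
  web: d = 0 cm → contributes +327.5 cm⁴
  top flange (beyond web): d = 8 cm → contributes +621.6 cm⁴
  bottom flange (beyond web): d = -8 cm → contributes +621.6 cm⁴
Total I = 1 571 cm⁴.
For the y-axis: x̄ = 10.1 cm.
Repeating about the centroidal y-axis gives I_y = 687.6 cm⁴.

I_x ≈ 1600 cm⁴, I_y ≈ 690 cm⁴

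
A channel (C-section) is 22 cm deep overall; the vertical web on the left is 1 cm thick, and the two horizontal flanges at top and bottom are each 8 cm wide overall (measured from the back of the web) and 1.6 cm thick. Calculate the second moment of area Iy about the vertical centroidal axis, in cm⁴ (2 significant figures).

Iy ≈ 270 cm⁴

Treat the section as a set of non-overlapping primitives; coordinates are from the bounding-box lower-left.
Web: 1 × 22, A = 22 cm², x = 0.5 cm, Ī = 1.833 cm⁴.
Top flange (beyond web): 7 × 1.6, A = 11.2 cm², x = 4.5 cm, Ī = 45.73 cm⁴.
Bottom flange (beyond web): 7 × 1.6, A = 11.2 cm², x = 4.5 cm, Ī = 45.73 cm⁴.
Centroid: x̄ = ΣA·x / ΣA = 2.518 cm.
Transfer each piece to the vertical centroidal axis using Ī + A·d² with d = x − 2.518:
  web: d = -2.018 cm → contributes +91.43 cm⁴
  top flange (beyond web): d = 1.982 cm → contributes +89.73 cm⁴
  bottom flange (beyond web): d = 1.982 cm → contributes +89.73 cm⁴
Total I = 270.9 cm⁴.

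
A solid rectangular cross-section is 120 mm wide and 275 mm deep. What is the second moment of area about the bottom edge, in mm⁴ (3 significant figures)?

The section: 120 × 275, A = 33 000 mm², y = 137.5 mm, Ī = 207 968 750 mm⁴.
Transfer it to a horizontal axis along the bottom face using Ī + A·d² with d = y − 0:
  the section: d = 137.5 mm → contributes +831 875 000 mm⁴
Total I = 831 875 000 mm⁴.

I_base ≈ 8.32 × 10⁸ mm⁴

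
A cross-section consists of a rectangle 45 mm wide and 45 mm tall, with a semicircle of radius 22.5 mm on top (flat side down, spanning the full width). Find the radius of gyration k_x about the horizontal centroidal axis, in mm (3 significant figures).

Decompose the section into non-overlapping parts with the origin at the bottom-left of its bounding rectangle.
Rectangular body: 45 × 45, A = 2 025 mm², y = 22.5 mm, Ī = 341 719 mm⁴.
Semicircular cap: semicircle r = 22.5, A = 795.22 mm², y = 54.549 mm, Ī = 28 130 mm⁴.
Centroid: ȳ = ΣA·y / ΣA = 31.537 mm.
Transfer each piece to the horizontal centroidal axis using Ī + A·d² with d = y − 31.537:
  rectangular body: d = -9.0369 mm → contributes +507 093 mm⁴
  semicircular cap: d = 23.012 mm → contributes +449 251 mm⁴
Total I = 956 344 mm⁴.
Radius of gyration: k = √(I/A) = √(956 344 / 2820.2) = 18.415 mm.

k_x ≈ 18.4 mm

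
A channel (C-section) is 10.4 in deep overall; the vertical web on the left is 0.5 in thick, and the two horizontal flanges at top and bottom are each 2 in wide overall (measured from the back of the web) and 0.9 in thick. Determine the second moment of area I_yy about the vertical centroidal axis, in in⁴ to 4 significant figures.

Split into non-overlapping primitives; take the origin at the lower-left of the bounding box.
Web: 0.5 × 10.4, A = 5.2 in², x = 0.25 in, Ī = 0.108333 in⁴.
Top flange (beyond web): 1.5 × 0.9, A = 1.35 in², x = 1.25 in, Ī = 0.253125 in⁴.
Bottom flange (beyond web): 1.5 × 0.9, A = 1.35 in², x = 1.25 in, Ī = 0.253125 in⁴.
Centroid: x̄ = ΣA·x / ΣA = 0.591772 in.
Transfer each piece to the vertical centroidal axis using Ī + A·d² with d = x − 0.591772:
  web: d = -0.341772 in → contributes +0.715736 in⁴
  top flange (beyond web): d = 0.658228 in → contributes +0.838031 in⁴
  bottom flange (beyond web): d = 0.658228 in → contributes +0.838031 in⁴
Total I = 2.3918 in⁴.

I_yy ≈ 2.392 in⁴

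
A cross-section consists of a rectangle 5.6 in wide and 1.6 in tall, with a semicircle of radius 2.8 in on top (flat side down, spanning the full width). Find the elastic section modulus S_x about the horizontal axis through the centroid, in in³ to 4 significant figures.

Treat the section as a set of non-overlapping primitives; coordinates are from the bounding-box lower-left.
Rectangular body: 5.6 × 1.6, A = 8.96 in², y = 0.8 in, Ī = 1.91147 in⁴.
Semicircular cap: semicircle r = 2.8, A = 12.315 in², y = 2.78836 in, Ī = 6.74628 in⁴.
Centroid: ȳ = ΣA·y / ΣA = 1.95096 in.
Transfer each piece to the horizontal axis through the centroid using Ī + A·d² with d = y − 1.95096:
  rectangular body: d = -1.15096 in → contributes +13.7808 in⁴
  semicircular cap: d = 0.837398 in → contributes +15.382 in⁴
Total I = 29.1629 in⁴.
Extreme fibre distance c = 2.44904 in; S = I/c = 11.9079 in³.

S_x ≈ 11.91 in³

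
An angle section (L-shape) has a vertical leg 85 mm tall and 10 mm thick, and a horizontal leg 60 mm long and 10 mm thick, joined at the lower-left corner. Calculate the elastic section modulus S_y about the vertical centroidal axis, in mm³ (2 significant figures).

S_y ≈ 9000 mm³

Treat the section as a set of non-overlapping primitives; coordinates are from the bounding-box lower-left.
Vertical leg: 10 × 85, A = 850 mm², x = 5 mm, Ī = 7 083 mm⁴.
Horizontal leg (remainder): 50 × 10, A = 500 mm², x = 35 mm, Ī = 104 167 mm⁴.
Centroid: x̄ = ΣA·x / ΣA = 16.11 mm.
Transfer each piece to the vertical centroidal axis using Ī + A·d² with d = x − 16.11:
  vertical leg: d = -11.11 mm → contributes +112 022 mm⁴
  horizontal leg (remainder): d = 18.89 mm → contributes +282 562 mm⁴
Total I = 394 583 mm⁴.
Extreme fibre distance c = 43.89 mm; S = I/c = 8 991 mm³.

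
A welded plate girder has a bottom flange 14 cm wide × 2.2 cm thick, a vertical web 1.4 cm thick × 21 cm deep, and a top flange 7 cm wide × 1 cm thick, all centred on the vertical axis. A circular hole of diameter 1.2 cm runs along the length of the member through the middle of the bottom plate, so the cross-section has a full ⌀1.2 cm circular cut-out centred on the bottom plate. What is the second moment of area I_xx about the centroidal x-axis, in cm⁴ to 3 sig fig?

I_xx ≈ 4850 cm⁴

Decompose the section into non-overlapping parts with the origin at the bottom-left of its bounding rectangle.
Bottom plate: 14 × 2.2, A = 30.8 cm², y = 1.1 cm, Ī = 12.423 cm⁴.
Web plate: 1.4 × 21, A = 29.4 cm², y = 12.7 cm, Ī = 1080.5 cm⁴.
Top plate: 7 × 1, A = 7 cm², y = 23.7 cm, Ī = 0.58333 cm⁴.
Hole (subtracted): ⌀1.2, A = 1.131 cm², y = 1.1 cm, Ī = 0.10179 cm⁴.
Centroid: ȳ = ΣA·y / ΣA = 8.6563 cm.
Transfer each piece to the centroidal x-axis using Ī + A·d² with d = y − 8.6563:
  bottom plate: d = -7.5563 cm → contributes +1 771 cm⁴
  web plate: d = 4.0437 cm → contributes +1561.2 cm⁴
  top plate: d = 15.044 cm → contributes +1584.8 cm⁴
  hole: d = -7.5563 cm → contributes −64.678 cm⁴
Total I = 4852.3 cm⁴.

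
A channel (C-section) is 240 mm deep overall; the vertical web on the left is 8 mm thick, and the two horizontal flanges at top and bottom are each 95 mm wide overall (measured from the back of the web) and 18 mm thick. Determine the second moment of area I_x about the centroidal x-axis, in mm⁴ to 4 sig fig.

Decompose the section into non-overlapping parts with the origin at the bottom-left of its bounding rectangle.
Web: 8 × 240, A = 1 920 mm², y = 120 mm, Ī = 9 216 000 mm⁴.
Top flange (beyond web): 87 × 18, A = 1 566 mm², y = 231 mm, Ī = 42 282 mm⁴.
Bottom flange (beyond web): 87 × 18, A = 1 566 mm², y = 9 mm, Ī = 42 282 mm⁴.
By symmetry the centroid is at mid-height, ȳ = 120 mm.
Transfer each piece to the centroidal x-axis using Ī + A·d² with d = y − 120:
  web: d = 0 mm → contributes +9 216 000 mm⁴
  top flange (beyond web): d = 111 mm → contributes +19 336 968 mm⁴
  bottom flange (beyond web): d = -111 mm → contributes +19 336 968 mm⁴
Total I = 47 889 936 mm⁴.

I_x ≈ 4.789 × 10⁷ mm⁴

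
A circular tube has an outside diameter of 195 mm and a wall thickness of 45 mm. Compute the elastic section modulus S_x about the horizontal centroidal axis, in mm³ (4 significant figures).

Split into non-overlapping primitives; take the origin at the lower-left of the bounding box.
Outer circle: ⌀195, A = 29864.8 mm², y = 97.5 mm, Ī = 70 975 481 mm⁴.
Bore (subtracted): ⌀105, A = 8659.01 mm², y = 97.5 mm, Ī = 5 966 602 mm⁴.
By symmetry the centroid is at mid-height, ȳ = 97.5 mm.
All pieces are centred on the horizontal centroidal axis, so I = ΣĪ (holes subtracted) = 65 008 879 mm⁴.
Extreme fibre distance c = 97.5 mm; S = I/c = 666 758 mm³.

S_x ≈ 6.668 × 10⁵ mm³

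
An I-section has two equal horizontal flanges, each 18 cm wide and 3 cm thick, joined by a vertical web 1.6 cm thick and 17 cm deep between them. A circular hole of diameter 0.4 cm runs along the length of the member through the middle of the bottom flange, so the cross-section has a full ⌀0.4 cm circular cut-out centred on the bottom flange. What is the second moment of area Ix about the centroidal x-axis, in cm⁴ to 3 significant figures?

Ix ≈ 1.15 × 10⁴ cm⁴

Split into non-overlapping primitives; take the origin at the lower-left of the bounding box.
Bottom flange: 18 × 3, A = 54 cm², y = 1.5 cm, Ī = 40.5 cm⁴.
Web: 1.6 × 17, A = 27.2 cm², y = 11.5 cm, Ī = 655.07 cm⁴.
Top flange: 18 × 3, A = 54 cm², y = 21.5 cm, Ī = 40.5 cm⁴.
Hole (subtracted): ⌀0.4, A = 0.12566 cm², y = 1.5 cm, Ī = 0.0012566 cm⁴.
Centroid: ȳ = ΣA·y / ΣA = 11.509 cm.
Transfer each piece to the centroidal x-axis using Ī + A·d² with d = y − 11.509:
  bottom flange: d = -10.009 cm → contributes +5450.6 cm⁴
  web: d = -0.0093033 cm → contributes +655.07 cm⁴
  top flange: d = 9.9907 cm → contributes +5430.5 cm⁴
  hole: d = -10.009 cm → contributes −12.591 cm⁴
Total I = 11 523 cm⁴.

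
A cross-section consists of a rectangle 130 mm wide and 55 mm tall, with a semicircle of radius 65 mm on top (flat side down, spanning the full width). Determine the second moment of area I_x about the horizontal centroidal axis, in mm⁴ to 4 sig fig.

Break the section into simple shapes (no overlaps), measuring from the bottom-left corner of the bounding box.
Rectangular body: 130 × 55, A = 7 150 mm², y = 27.5 mm, Ī = 1 802 396 mm⁴.
Semicircular cap: semicircle r = 65, A = 6636.61 mm², y = 82.5869 mm, Ī = 1 959 230 mm⁴.
Centroid: ȳ = ΣA·y / ΣA = 54.0178 mm.
Transfer each piece to the horizontal centroidal axis using Ī + A·d² with d = y − 54.0178:
  rectangular body: d = -26.5178 mm → contributes +6 830 218 mm⁴
  semicircular cap: d = 28.5691 mm → contributes +7 375 988 mm⁴
Total I = 14 206 206 mm⁴.

I_x ≈ 1.421 × 10⁷ mm⁴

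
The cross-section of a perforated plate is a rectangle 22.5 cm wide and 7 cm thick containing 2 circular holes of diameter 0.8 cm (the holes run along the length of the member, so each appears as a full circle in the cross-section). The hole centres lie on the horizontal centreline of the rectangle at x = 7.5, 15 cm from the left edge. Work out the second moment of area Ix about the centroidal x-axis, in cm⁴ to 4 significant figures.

Break the section into simple shapes (no overlaps), measuring from the bottom-left corner of the bounding box.
Plate: 22.5 × 7, A = 157.5 cm², y = 3.5 cm, Ī = 643.125 cm⁴.
Hole 1 (subtracted): ⌀0.8, A = 0.502655 cm², y = 3.5 cm, Ī = 0.0201062 cm⁴.
Hole 2 (subtracted): ⌀0.8, A = 0.502655 cm², y = 3.5 cm, Ī = 0.0201062 cm⁴.
By symmetry the centroid is at mid-height, ȳ = 3.5 cm.
All pieces are centred on the centroidal x-axis, so I = ΣĪ (holes subtracted) = 643.085 cm⁴.

Ix ≈ 643.1 cm⁴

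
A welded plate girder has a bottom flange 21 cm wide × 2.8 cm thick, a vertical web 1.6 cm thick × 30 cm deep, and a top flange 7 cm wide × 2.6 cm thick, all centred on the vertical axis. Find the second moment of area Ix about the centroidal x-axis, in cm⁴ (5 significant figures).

Decompose the section into non-overlapping parts with the origin at the bottom-left of its bounding rectangle.
Bottom plate: 21 × 2.8, A = 58.8 cm², y = 1.4 cm, Ī = 38.416 cm⁴.
Web plate: 1.6 × 30, A = 48 cm², y = 17.8 cm, Ī = 3 600 cm⁴.
Top plate: 7 × 2.6, A = 18.2 cm², y = 34.1 cm, Ī = 10.25267 cm⁴.
Centroid: ȳ = ΣA·y / ΣA = 12.45872 cm.
Transfer each piece to the centroidal x-axis using Ī + A·d² with d = y − 12.45872:
  bottom plate: d = -11.05872 cm → contributes +7229.379 cm⁴
  web plate: d = 5.34128 cm → contributes +4969.405 cm⁴
  top plate: d = 21.64128 cm → contributes +8534.132 cm⁴
Total I = 20732.92 cm⁴.

Ix ≈ 2.0733 × 10⁴ cm⁴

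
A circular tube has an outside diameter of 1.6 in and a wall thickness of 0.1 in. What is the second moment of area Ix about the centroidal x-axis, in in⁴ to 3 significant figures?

Ix ≈ 0.133 in⁴

Split into non-overlapping primitives; take the origin at the lower-left of the bounding box.
Outer circle: ⌀1.6, A = 2.0106 in², y = 0.8 in, Ī = 0.3217 in⁴.
Bore (subtracted): ⌀1.4, A = 1.5394 in², y = 0.8 in, Ī = 0.18857 in⁴.
By symmetry the centroid is at mid-height, ȳ = 0.8 in.
All pieces are centred on the centroidal x-axis, so I = ΣĪ (holes subtracted) = 0.13312 in⁴.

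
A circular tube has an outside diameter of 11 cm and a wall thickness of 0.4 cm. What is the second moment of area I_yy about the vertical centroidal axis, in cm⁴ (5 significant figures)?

Treat the section as a set of non-overlapping primitives; coordinates are from the bounding-box lower-left.
Outer circle: ⌀11, A = 95.03318 cm², x = 5.5 cm, Ī = 718.6884 cm⁴.
Bore (subtracted): ⌀10.2, A = 81.71282 cm², x = 5.5 cm, Ī = 531.3376 cm⁴.
By symmetry the centroid is at mid-width, x̄ = 5.5 cm.
All pieces are centred on the vertical centroidal axis, so I = ΣĪ (holes subtracted) = 187.3508 cm⁴.

I_yy ≈ 187.35 cm⁴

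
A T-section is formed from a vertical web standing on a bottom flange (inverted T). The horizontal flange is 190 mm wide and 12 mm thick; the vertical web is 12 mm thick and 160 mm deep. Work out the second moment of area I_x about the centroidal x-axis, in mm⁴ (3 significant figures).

Split into non-overlapping primitives; take the origin at the lower-left of the bounding box.
Flange: 190 × 12, A = 2 280 mm², y = 6 mm, Ī = 27 360 mm⁴.
Web: 12 × 160, A = 1 920 mm², y = 92 mm, Ī = 4 096 000 mm⁴.
Centroid: ȳ = ΣA·y / ΣA = 45.314 mm.
Transfer each piece to the centroidal x-axis using Ī + A·d² with d = y − 45.314:
  flange: d = -39.314 mm → contributes +3 551 358 mm⁴
  web: d = 46.686 mm → contributes +8 280 747 mm⁴
Total I = 11 832 105 mm⁴.

I_x ≈ 1.18 × 10⁷ mm⁴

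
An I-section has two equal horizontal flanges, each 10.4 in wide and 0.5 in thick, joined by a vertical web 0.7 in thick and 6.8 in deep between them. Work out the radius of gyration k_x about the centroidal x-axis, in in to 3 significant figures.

k_x ≈ 3.22 in

Break the section into simple shapes (no overlaps), measuring from the bottom-left corner of the bounding box.
Bottom flange: 10.4 × 0.5, A = 5.2 in², y = 0.25 in, Ī = 0.10833 in⁴.
Web: 0.7 × 6.8, A = 4.76 in², y = 3.9 in, Ī = 18.342 in⁴.
Top flange: 10.4 × 0.5, A = 5.2 in², y = 7.55 in, Ī = 0.10833 in⁴.
By symmetry the centroid is at mid-height, ȳ = 3.9 in.
Transfer each piece to the centroidal x-axis using Ī + A·d² with d = y − 3.9:
  bottom flange: d = -3.65 in → contributes +69.385 in⁴
  web: d = 0 in → contributes +18.342 in⁴
  top flange: d = 3.65 in → contributes +69.385 in⁴
Total I = 157.11 in⁴.
Radius of gyration: k = √(I/A) = √(157.11 / 15.16) = 3.2193 in.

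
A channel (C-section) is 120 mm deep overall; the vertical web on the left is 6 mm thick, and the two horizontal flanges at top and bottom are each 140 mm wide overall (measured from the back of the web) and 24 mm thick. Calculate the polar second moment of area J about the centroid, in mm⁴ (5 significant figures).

J ≈ 2.8791 × 10⁷ mm⁴

Treat the section as a set of non-overlapping primitives; coordinates are from the bounding-box lower-left.
Web: 6 × 120, A = 720 mm², y = 60 mm, Ī = 864 000 mm⁴.
Top flange (beyond web): 134 × 24, A = 3 216 mm², y = 108 mm, Ī = 154 368 mm⁴.
Bottom flange (beyond web): 134 × 24, A = 3 216 mm², y = 12 mm, Ī = 154 368 mm⁴.
By symmetry the centroid is at mid-height, ȳ = 60 mm.
Transfer each piece to the centroidal x-axis using Ī + A·d² with d = y − 60:
  web: d = 0 mm → contributes +864 000 mm⁴
  top flange (beyond web): d = 48 mm → contributes +7 564 032 mm⁴
  bottom flange (beyond web): d = -48 mm → contributes +7 564 032 mm⁴
Total I = 15 992 064 mm⁴.
For the y-axis: x̄ = 65.95302 mm.
Repeating about the centroidal y-axis gives I_y = 12 799 408 mm⁴.
Polar second moment: J = I_x + I_y = 28 791 472 mm⁴.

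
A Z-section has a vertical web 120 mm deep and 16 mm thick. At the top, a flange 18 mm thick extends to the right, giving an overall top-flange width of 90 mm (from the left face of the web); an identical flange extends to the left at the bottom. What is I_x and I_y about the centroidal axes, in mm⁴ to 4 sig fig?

I_x ≈ 9.305 × 10⁶ mm⁴, I_y ≈ 6.651 × 10⁶ mm⁴

Break the section into simple shapes (no overlaps), measuring from the bottom-left corner of the bounding box.
Web: 16 × 120, A = 1 920 mm², y = 60 mm, Ī = 2 304 000 mm⁴.
Top flange (beyond web): 74 × 18, A = 1 332 mm², y = 111 mm, Ī = 35 964 mm⁴.
Bottom flange (beyond web): 74 × 18, A = 1 332 mm², y = 9 mm, Ī = 35 964 mm⁴.
Centroid: ȳ = ΣA·y / ΣA = 60 mm.
Transfer each piece to the centroidal x-axis using Ī + A·d² with d = y − 60:
  web: d = 0 mm → contributes +2 304 000 mm⁴
  top flange (beyond web): d = 51 mm → contributes +3 500 496 mm⁴
  bottom flange (beyond web): d = -51 mm → contributes +3 500 496 mm⁴
Total I = 9 304 992 mm⁴.
For the y-axis: x̄ = 82 mm.
Repeating about the centroidal y-axis gives I_y = 6 651 232 mm⁴.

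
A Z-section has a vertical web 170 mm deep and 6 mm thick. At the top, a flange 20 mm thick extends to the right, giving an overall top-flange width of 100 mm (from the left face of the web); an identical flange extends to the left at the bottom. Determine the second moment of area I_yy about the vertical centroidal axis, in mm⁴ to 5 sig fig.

I_yy ≈ 1.2172 × 10⁷ mm⁴

Split into non-overlapping primitives; take the origin at the lower-left of the bounding box.
Web: 6 × 170, A = 1 020 mm², x = 97 mm, Ī = 3 060 mm⁴.
Top flange (beyond web): 94 × 20, A = 1 880 mm², x = 147 mm, Ī = 1 384 307 mm⁴.
Bottom flange (beyond web): 94 × 20, A = 1 880 mm², x = 47 mm, Ī = 1 384 307 mm⁴.
Centroid: x̄ = ΣA·x / ΣA = 97 mm.
Transfer each piece to the vertical centroidal axis using Ī + A·d² with d = x − 97:
  web: d = 0 mm → contributes +3 060 mm⁴
  top flange (beyond web): d = 50 mm → contributes +6 084 307 mm⁴
  bottom flange (beyond web): d = -50 mm → contributes +6 084 307 mm⁴
Total I = 12 171 673 mm⁴.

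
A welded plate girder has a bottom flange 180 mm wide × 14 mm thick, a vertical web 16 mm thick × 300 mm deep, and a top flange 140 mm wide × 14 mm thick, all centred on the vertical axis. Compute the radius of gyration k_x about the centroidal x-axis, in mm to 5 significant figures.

k_x ≈ 125.29 mm

Split into non-overlapping primitives; take the origin at the lower-left of the bounding box.
Bottom plate: 180 × 14, A = 2 520 mm², y = 7 mm, Ī = 41 160 mm⁴.
Web plate: 16 × 300, A = 4 800 mm², y = 164 mm, Ī = 36 000 000 mm⁴.
Top plate: 140 × 14, A = 1 960 mm², y = 321 mm, Ī = 32013.33 mm⁴.
Centroid: ȳ = ΣA·y / ΣA = 154.5259 mm.
Transfer each piece to the centroidal x-axis using Ī + A·d² with d = y − 154.5259:
  bottom plate: d = -147.5259 mm → contributes +54 886 138 mm⁴
  web plate: d = 9.474138 mm → contributes +36 430 845 mm⁴
  top plate: d = 166.4741 mm → contributes +54 350 745 mm⁴
Total I = 145 667 727 mm⁴.
Radius of gyration: k = √(I/A) = √(145 667 727 / 9 280) = 125.2875 mm.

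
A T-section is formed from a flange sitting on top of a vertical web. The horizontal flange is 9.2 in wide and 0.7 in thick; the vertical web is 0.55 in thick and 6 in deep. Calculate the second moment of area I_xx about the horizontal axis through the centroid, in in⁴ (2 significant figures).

Decompose the section into non-overlapping parts with the origin at the bottom-left of its bounding rectangle.
Flange: 9.2 × 0.7, A = 6.44 in², y = 6.35 in, Ī = 0.263 in⁴.
Web: 0.55 × 6, A = 3.3 in², y = 3 in, Ī = 9.9 in⁴.
Centroid: ȳ = ΣA·y / ΣA = 5.215 in.
Transfer each piece to the horizontal axis through the centroid using Ī + A·d² with d = y − 5.215:
  flange: d = 1.135 in → contributes +8.559 in⁴
  web: d = -2.215 in → contributes +26.09 in⁴
Total I = 34.65 in⁴.

I_xx ≈ 35 in⁴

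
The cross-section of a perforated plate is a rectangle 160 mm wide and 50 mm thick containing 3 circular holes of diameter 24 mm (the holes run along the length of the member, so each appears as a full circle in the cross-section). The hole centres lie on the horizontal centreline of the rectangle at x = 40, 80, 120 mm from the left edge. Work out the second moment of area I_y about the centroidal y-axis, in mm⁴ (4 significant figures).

I_y ≈ 1.557 × 10⁷ mm⁴

Split into non-overlapping primitives; take the origin at the lower-left of the bounding box.
Plate: 160 × 50, A = 8 000 mm², x = 80 mm, Ī = 17 066 667 mm⁴.
Hole 1 (subtracted): ⌀24, A = 452.389 mm², x = 40 mm, Ī = 16 286 mm⁴.
Hole 2 (subtracted): ⌀24, A = 452.389 mm², x = 80 mm, Ī = 16 286 mm⁴.
Hole 3 (subtracted): ⌀24, A = 452.389 mm², x = 120 mm, Ī = 16 286 mm⁴.
By symmetry the centroid is at mid-width, x̄ = 80 mm.
Transfer each piece to the centroidal y-axis using Ī + A·d² with d = x − 80:
  plate: d = 0 mm → contributes +17 066 667 mm⁴
  hole 1: d = -40 mm → contributes −740 109 mm⁴
  hole 2: d = 0 mm → contributes −16 286 mm⁴
  hole 3: d = 40 mm → contributes −740 109 mm⁴
Total I = 15 570 163 mm⁴.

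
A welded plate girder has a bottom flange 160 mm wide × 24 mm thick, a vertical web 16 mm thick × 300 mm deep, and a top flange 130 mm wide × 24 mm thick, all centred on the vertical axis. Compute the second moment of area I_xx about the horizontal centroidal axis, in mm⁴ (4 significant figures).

I_xx ≈ 2.178 × 10⁸ mm⁴

Split into non-overlapping primitives; take the origin at the lower-left of the bounding box.
Bottom plate: 160 × 24, A = 3 840 mm², y = 12 mm, Ī = 184 320 mm⁴.
Web plate: 16 × 300, A = 4 800 mm², y = 174 mm, Ī = 36 000 000 mm⁴.
Top plate: 130 × 24, A = 3 120 mm², y = 336 mm, Ī = 149 760 mm⁴.
Centroid: ȳ = ΣA·y / ΣA = 164.082 mm.
Transfer each piece to the horizontal centroidal axis using Ī + A·d² with d = y − 164.082:
  bottom plate: d = -152.082 mm → contributes +88 999 000 mm⁴
  web plate: d = 9.91837 mm → contributes +36 472 195 mm⁴
  top plate: d = 171.918 mm → contributes +92 364 246 mm⁴
Total I = 217 835 442 mm⁴.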